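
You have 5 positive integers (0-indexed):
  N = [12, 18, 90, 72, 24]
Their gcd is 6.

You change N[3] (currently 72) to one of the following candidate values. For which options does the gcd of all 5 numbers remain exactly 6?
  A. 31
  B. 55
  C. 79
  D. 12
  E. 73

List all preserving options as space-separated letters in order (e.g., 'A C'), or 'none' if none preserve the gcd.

Answer: D

Derivation:
Old gcd = 6; gcd of others (without N[3]) = 6
New gcd for candidate v: gcd(6, v). Preserves old gcd iff gcd(6, v) = 6.
  Option A: v=31, gcd(6,31)=1 -> changes
  Option B: v=55, gcd(6,55)=1 -> changes
  Option C: v=79, gcd(6,79)=1 -> changes
  Option D: v=12, gcd(6,12)=6 -> preserves
  Option E: v=73, gcd(6,73)=1 -> changes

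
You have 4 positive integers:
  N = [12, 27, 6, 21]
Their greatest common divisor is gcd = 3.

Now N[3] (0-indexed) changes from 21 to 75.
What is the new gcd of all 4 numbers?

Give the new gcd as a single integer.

Numbers: [12, 27, 6, 21], gcd = 3
Change: index 3, 21 -> 75
gcd of the OTHER numbers (without index 3): gcd([12, 27, 6]) = 3
New gcd = gcd(g_others, new_val) = gcd(3, 75) = 3

Answer: 3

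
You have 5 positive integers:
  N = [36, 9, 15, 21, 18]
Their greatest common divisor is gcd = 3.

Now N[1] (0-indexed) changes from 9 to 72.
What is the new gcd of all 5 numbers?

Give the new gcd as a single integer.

Numbers: [36, 9, 15, 21, 18], gcd = 3
Change: index 1, 9 -> 72
gcd of the OTHER numbers (without index 1): gcd([36, 15, 21, 18]) = 3
New gcd = gcd(g_others, new_val) = gcd(3, 72) = 3

Answer: 3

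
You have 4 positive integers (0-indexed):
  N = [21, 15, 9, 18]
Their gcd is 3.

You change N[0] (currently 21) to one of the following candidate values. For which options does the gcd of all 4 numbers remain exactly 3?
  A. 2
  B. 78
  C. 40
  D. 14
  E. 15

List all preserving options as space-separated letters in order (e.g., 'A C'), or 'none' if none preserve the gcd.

Answer: B E

Derivation:
Old gcd = 3; gcd of others (without N[0]) = 3
New gcd for candidate v: gcd(3, v). Preserves old gcd iff gcd(3, v) = 3.
  Option A: v=2, gcd(3,2)=1 -> changes
  Option B: v=78, gcd(3,78)=3 -> preserves
  Option C: v=40, gcd(3,40)=1 -> changes
  Option D: v=14, gcd(3,14)=1 -> changes
  Option E: v=15, gcd(3,15)=3 -> preserves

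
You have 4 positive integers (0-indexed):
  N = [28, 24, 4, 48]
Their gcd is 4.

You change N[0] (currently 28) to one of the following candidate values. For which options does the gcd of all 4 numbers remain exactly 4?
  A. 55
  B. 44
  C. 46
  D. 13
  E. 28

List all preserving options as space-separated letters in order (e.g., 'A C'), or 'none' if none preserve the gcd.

Answer: B E

Derivation:
Old gcd = 4; gcd of others (without N[0]) = 4
New gcd for candidate v: gcd(4, v). Preserves old gcd iff gcd(4, v) = 4.
  Option A: v=55, gcd(4,55)=1 -> changes
  Option B: v=44, gcd(4,44)=4 -> preserves
  Option C: v=46, gcd(4,46)=2 -> changes
  Option D: v=13, gcd(4,13)=1 -> changes
  Option E: v=28, gcd(4,28)=4 -> preserves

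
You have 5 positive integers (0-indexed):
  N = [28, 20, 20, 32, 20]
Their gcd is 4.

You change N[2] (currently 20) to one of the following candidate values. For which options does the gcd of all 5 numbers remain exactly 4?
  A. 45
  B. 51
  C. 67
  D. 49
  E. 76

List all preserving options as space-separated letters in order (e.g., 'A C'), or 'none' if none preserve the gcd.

Answer: E

Derivation:
Old gcd = 4; gcd of others (without N[2]) = 4
New gcd for candidate v: gcd(4, v). Preserves old gcd iff gcd(4, v) = 4.
  Option A: v=45, gcd(4,45)=1 -> changes
  Option B: v=51, gcd(4,51)=1 -> changes
  Option C: v=67, gcd(4,67)=1 -> changes
  Option D: v=49, gcd(4,49)=1 -> changes
  Option E: v=76, gcd(4,76)=4 -> preserves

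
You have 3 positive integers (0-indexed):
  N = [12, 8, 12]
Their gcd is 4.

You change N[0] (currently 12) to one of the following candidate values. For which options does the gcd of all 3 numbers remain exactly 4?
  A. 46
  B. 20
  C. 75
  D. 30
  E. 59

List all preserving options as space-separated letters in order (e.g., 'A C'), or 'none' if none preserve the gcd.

Old gcd = 4; gcd of others (without N[0]) = 4
New gcd for candidate v: gcd(4, v). Preserves old gcd iff gcd(4, v) = 4.
  Option A: v=46, gcd(4,46)=2 -> changes
  Option B: v=20, gcd(4,20)=4 -> preserves
  Option C: v=75, gcd(4,75)=1 -> changes
  Option D: v=30, gcd(4,30)=2 -> changes
  Option E: v=59, gcd(4,59)=1 -> changes

Answer: B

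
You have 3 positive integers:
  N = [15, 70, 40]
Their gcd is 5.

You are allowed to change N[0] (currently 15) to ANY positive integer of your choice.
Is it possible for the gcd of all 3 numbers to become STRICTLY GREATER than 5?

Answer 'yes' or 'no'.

Answer: yes

Derivation:
Current gcd = 5
gcd of all OTHER numbers (without N[0]=15): gcd([70, 40]) = 10
The new gcd after any change is gcd(10, new_value).
This can be at most 10.
Since 10 > old gcd 5, the gcd CAN increase (e.g., set N[0] = 10).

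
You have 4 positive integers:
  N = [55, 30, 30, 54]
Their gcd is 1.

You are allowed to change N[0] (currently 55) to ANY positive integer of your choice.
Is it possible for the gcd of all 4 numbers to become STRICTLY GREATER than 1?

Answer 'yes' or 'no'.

Current gcd = 1
gcd of all OTHER numbers (without N[0]=55): gcd([30, 30, 54]) = 6
The new gcd after any change is gcd(6, new_value).
This can be at most 6.
Since 6 > old gcd 1, the gcd CAN increase (e.g., set N[0] = 6).

Answer: yes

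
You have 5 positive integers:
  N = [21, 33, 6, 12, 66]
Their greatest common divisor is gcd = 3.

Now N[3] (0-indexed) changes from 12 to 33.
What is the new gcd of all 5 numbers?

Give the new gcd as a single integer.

Answer: 3

Derivation:
Numbers: [21, 33, 6, 12, 66], gcd = 3
Change: index 3, 12 -> 33
gcd of the OTHER numbers (without index 3): gcd([21, 33, 6, 66]) = 3
New gcd = gcd(g_others, new_val) = gcd(3, 33) = 3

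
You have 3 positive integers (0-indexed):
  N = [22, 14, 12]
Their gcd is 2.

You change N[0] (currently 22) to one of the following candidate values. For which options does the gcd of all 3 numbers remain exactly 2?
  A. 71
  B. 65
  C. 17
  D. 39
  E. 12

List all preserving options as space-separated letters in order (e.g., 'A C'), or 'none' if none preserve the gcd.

Answer: E

Derivation:
Old gcd = 2; gcd of others (without N[0]) = 2
New gcd for candidate v: gcd(2, v). Preserves old gcd iff gcd(2, v) = 2.
  Option A: v=71, gcd(2,71)=1 -> changes
  Option B: v=65, gcd(2,65)=1 -> changes
  Option C: v=17, gcd(2,17)=1 -> changes
  Option D: v=39, gcd(2,39)=1 -> changes
  Option E: v=12, gcd(2,12)=2 -> preserves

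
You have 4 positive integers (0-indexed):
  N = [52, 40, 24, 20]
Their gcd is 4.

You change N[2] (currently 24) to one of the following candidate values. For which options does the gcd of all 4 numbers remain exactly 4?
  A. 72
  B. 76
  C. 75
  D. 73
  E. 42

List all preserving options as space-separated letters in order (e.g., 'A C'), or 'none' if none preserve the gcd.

Old gcd = 4; gcd of others (without N[2]) = 4
New gcd for candidate v: gcd(4, v). Preserves old gcd iff gcd(4, v) = 4.
  Option A: v=72, gcd(4,72)=4 -> preserves
  Option B: v=76, gcd(4,76)=4 -> preserves
  Option C: v=75, gcd(4,75)=1 -> changes
  Option D: v=73, gcd(4,73)=1 -> changes
  Option E: v=42, gcd(4,42)=2 -> changes

Answer: A B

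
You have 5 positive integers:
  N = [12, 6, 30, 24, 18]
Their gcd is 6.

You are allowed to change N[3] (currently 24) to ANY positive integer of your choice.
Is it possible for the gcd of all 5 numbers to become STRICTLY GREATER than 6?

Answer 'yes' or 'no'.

Answer: no

Derivation:
Current gcd = 6
gcd of all OTHER numbers (without N[3]=24): gcd([12, 6, 30, 18]) = 6
The new gcd after any change is gcd(6, new_value).
This can be at most 6.
Since 6 = old gcd 6, the gcd can only stay the same or decrease.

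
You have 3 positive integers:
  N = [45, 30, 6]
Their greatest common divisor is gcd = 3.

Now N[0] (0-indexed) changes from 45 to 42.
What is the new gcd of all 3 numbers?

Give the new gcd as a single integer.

Numbers: [45, 30, 6], gcd = 3
Change: index 0, 45 -> 42
gcd of the OTHER numbers (without index 0): gcd([30, 6]) = 6
New gcd = gcd(g_others, new_val) = gcd(6, 42) = 6

Answer: 6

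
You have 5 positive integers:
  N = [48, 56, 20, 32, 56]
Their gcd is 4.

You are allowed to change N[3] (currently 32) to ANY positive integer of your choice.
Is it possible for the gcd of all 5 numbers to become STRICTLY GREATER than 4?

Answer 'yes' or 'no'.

Answer: no

Derivation:
Current gcd = 4
gcd of all OTHER numbers (without N[3]=32): gcd([48, 56, 20, 56]) = 4
The new gcd after any change is gcd(4, new_value).
This can be at most 4.
Since 4 = old gcd 4, the gcd can only stay the same or decrease.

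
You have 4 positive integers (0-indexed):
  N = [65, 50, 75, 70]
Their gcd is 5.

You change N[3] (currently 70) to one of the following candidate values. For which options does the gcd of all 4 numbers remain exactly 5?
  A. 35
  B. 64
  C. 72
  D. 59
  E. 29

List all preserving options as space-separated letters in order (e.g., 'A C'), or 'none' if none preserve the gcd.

Answer: A

Derivation:
Old gcd = 5; gcd of others (without N[3]) = 5
New gcd for candidate v: gcd(5, v). Preserves old gcd iff gcd(5, v) = 5.
  Option A: v=35, gcd(5,35)=5 -> preserves
  Option B: v=64, gcd(5,64)=1 -> changes
  Option C: v=72, gcd(5,72)=1 -> changes
  Option D: v=59, gcd(5,59)=1 -> changes
  Option E: v=29, gcd(5,29)=1 -> changes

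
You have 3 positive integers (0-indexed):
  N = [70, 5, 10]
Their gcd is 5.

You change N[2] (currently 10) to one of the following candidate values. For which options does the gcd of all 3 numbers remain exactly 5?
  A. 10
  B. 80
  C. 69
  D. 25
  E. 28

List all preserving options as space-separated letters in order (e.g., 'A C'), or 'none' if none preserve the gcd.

Answer: A B D

Derivation:
Old gcd = 5; gcd of others (without N[2]) = 5
New gcd for candidate v: gcd(5, v). Preserves old gcd iff gcd(5, v) = 5.
  Option A: v=10, gcd(5,10)=5 -> preserves
  Option B: v=80, gcd(5,80)=5 -> preserves
  Option C: v=69, gcd(5,69)=1 -> changes
  Option D: v=25, gcd(5,25)=5 -> preserves
  Option E: v=28, gcd(5,28)=1 -> changes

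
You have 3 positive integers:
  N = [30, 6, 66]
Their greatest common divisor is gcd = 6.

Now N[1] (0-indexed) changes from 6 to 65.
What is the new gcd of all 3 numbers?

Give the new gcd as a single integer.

Numbers: [30, 6, 66], gcd = 6
Change: index 1, 6 -> 65
gcd of the OTHER numbers (without index 1): gcd([30, 66]) = 6
New gcd = gcd(g_others, new_val) = gcd(6, 65) = 1

Answer: 1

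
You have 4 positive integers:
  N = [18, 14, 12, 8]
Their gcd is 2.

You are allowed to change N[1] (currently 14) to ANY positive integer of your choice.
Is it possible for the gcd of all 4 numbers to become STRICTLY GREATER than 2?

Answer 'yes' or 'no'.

Current gcd = 2
gcd of all OTHER numbers (without N[1]=14): gcd([18, 12, 8]) = 2
The new gcd after any change is gcd(2, new_value).
This can be at most 2.
Since 2 = old gcd 2, the gcd can only stay the same or decrease.

Answer: no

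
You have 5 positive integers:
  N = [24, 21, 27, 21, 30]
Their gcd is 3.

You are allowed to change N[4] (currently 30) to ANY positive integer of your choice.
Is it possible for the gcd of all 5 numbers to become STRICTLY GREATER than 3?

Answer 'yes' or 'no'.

Current gcd = 3
gcd of all OTHER numbers (without N[4]=30): gcd([24, 21, 27, 21]) = 3
The new gcd after any change is gcd(3, new_value).
This can be at most 3.
Since 3 = old gcd 3, the gcd can only stay the same or decrease.

Answer: no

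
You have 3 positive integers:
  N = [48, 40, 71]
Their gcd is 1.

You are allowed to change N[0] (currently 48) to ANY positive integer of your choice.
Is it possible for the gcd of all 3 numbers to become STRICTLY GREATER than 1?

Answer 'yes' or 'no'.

Answer: no

Derivation:
Current gcd = 1
gcd of all OTHER numbers (without N[0]=48): gcd([40, 71]) = 1
The new gcd after any change is gcd(1, new_value).
This can be at most 1.
Since 1 = old gcd 1, the gcd can only stay the same or decrease.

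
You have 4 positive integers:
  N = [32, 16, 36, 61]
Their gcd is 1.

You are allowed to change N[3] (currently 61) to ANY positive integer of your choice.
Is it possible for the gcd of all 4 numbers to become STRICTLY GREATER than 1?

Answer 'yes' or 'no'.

Answer: yes

Derivation:
Current gcd = 1
gcd of all OTHER numbers (without N[3]=61): gcd([32, 16, 36]) = 4
The new gcd after any change is gcd(4, new_value).
This can be at most 4.
Since 4 > old gcd 1, the gcd CAN increase (e.g., set N[3] = 4).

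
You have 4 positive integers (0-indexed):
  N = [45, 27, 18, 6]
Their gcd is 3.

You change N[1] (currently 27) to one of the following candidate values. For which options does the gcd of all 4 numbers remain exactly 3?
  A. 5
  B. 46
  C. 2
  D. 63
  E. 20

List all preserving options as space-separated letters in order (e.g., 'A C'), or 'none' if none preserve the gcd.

Answer: D

Derivation:
Old gcd = 3; gcd of others (without N[1]) = 3
New gcd for candidate v: gcd(3, v). Preserves old gcd iff gcd(3, v) = 3.
  Option A: v=5, gcd(3,5)=1 -> changes
  Option B: v=46, gcd(3,46)=1 -> changes
  Option C: v=2, gcd(3,2)=1 -> changes
  Option D: v=63, gcd(3,63)=3 -> preserves
  Option E: v=20, gcd(3,20)=1 -> changes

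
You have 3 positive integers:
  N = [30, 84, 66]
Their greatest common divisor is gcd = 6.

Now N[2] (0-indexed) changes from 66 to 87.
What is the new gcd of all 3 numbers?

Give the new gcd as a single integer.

Numbers: [30, 84, 66], gcd = 6
Change: index 2, 66 -> 87
gcd of the OTHER numbers (without index 2): gcd([30, 84]) = 6
New gcd = gcd(g_others, new_val) = gcd(6, 87) = 3

Answer: 3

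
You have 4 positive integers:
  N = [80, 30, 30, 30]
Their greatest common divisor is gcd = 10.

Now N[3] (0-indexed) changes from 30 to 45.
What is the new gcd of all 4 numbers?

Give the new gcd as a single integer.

Answer: 5

Derivation:
Numbers: [80, 30, 30, 30], gcd = 10
Change: index 3, 30 -> 45
gcd of the OTHER numbers (without index 3): gcd([80, 30, 30]) = 10
New gcd = gcd(g_others, new_val) = gcd(10, 45) = 5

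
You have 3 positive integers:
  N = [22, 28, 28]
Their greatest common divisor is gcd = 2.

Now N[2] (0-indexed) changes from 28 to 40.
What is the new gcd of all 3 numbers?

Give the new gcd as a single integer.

Answer: 2

Derivation:
Numbers: [22, 28, 28], gcd = 2
Change: index 2, 28 -> 40
gcd of the OTHER numbers (without index 2): gcd([22, 28]) = 2
New gcd = gcd(g_others, new_val) = gcd(2, 40) = 2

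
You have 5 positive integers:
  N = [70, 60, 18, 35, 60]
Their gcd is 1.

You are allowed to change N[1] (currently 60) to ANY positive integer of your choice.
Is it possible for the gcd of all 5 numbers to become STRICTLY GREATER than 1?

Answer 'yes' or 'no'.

Answer: no

Derivation:
Current gcd = 1
gcd of all OTHER numbers (without N[1]=60): gcd([70, 18, 35, 60]) = 1
The new gcd after any change is gcd(1, new_value).
This can be at most 1.
Since 1 = old gcd 1, the gcd can only stay the same or decrease.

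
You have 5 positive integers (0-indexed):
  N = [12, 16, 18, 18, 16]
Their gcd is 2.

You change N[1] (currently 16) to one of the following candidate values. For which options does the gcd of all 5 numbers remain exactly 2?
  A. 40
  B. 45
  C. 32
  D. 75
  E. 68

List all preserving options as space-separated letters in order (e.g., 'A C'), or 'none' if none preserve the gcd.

Answer: A C E

Derivation:
Old gcd = 2; gcd of others (without N[1]) = 2
New gcd for candidate v: gcd(2, v). Preserves old gcd iff gcd(2, v) = 2.
  Option A: v=40, gcd(2,40)=2 -> preserves
  Option B: v=45, gcd(2,45)=1 -> changes
  Option C: v=32, gcd(2,32)=2 -> preserves
  Option D: v=75, gcd(2,75)=1 -> changes
  Option E: v=68, gcd(2,68)=2 -> preserves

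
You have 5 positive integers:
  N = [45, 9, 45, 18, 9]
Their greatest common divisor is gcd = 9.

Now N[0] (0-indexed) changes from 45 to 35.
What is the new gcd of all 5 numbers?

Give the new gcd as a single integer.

Numbers: [45, 9, 45, 18, 9], gcd = 9
Change: index 0, 45 -> 35
gcd of the OTHER numbers (without index 0): gcd([9, 45, 18, 9]) = 9
New gcd = gcd(g_others, new_val) = gcd(9, 35) = 1

Answer: 1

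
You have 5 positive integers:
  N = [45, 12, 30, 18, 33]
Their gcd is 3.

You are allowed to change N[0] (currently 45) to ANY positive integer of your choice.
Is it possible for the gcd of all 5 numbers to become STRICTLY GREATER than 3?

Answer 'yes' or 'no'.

Current gcd = 3
gcd of all OTHER numbers (without N[0]=45): gcd([12, 30, 18, 33]) = 3
The new gcd after any change is gcd(3, new_value).
This can be at most 3.
Since 3 = old gcd 3, the gcd can only stay the same or decrease.

Answer: no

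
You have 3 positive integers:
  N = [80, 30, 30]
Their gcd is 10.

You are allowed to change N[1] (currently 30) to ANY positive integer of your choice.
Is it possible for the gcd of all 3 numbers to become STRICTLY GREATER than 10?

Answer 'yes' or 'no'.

Answer: no

Derivation:
Current gcd = 10
gcd of all OTHER numbers (without N[1]=30): gcd([80, 30]) = 10
The new gcd after any change is gcd(10, new_value).
This can be at most 10.
Since 10 = old gcd 10, the gcd can only stay the same or decrease.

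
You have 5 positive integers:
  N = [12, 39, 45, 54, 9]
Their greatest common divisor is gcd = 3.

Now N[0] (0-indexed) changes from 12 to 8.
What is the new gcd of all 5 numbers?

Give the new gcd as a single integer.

Answer: 1

Derivation:
Numbers: [12, 39, 45, 54, 9], gcd = 3
Change: index 0, 12 -> 8
gcd of the OTHER numbers (without index 0): gcd([39, 45, 54, 9]) = 3
New gcd = gcd(g_others, new_val) = gcd(3, 8) = 1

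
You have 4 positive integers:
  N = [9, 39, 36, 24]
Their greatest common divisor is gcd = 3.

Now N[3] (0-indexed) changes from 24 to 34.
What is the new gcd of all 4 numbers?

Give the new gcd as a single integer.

Numbers: [9, 39, 36, 24], gcd = 3
Change: index 3, 24 -> 34
gcd of the OTHER numbers (without index 3): gcd([9, 39, 36]) = 3
New gcd = gcd(g_others, new_val) = gcd(3, 34) = 1

Answer: 1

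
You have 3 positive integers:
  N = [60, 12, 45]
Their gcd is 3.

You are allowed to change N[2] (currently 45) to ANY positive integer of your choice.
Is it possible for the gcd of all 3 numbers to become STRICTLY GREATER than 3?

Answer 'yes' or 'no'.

Current gcd = 3
gcd of all OTHER numbers (without N[2]=45): gcd([60, 12]) = 12
The new gcd after any change is gcd(12, new_value).
This can be at most 12.
Since 12 > old gcd 3, the gcd CAN increase (e.g., set N[2] = 12).

Answer: yes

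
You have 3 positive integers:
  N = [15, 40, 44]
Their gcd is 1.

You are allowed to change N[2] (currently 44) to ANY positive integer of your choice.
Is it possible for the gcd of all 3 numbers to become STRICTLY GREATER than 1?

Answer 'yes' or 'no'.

Answer: yes

Derivation:
Current gcd = 1
gcd of all OTHER numbers (without N[2]=44): gcd([15, 40]) = 5
The new gcd after any change is gcd(5, new_value).
This can be at most 5.
Since 5 > old gcd 1, the gcd CAN increase (e.g., set N[2] = 5).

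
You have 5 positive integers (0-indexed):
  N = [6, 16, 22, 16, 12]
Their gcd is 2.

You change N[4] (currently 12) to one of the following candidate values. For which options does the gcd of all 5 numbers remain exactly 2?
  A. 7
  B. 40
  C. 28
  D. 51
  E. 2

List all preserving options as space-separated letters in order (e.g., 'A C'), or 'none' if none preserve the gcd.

Old gcd = 2; gcd of others (without N[4]) = 2
New gcd for candidate v: gcd(2, v). Preserves old gcd iff gcd(2, v) = 2.
  Option A: v=7, gcd(2,7)=1 -> changes
  Option B: v=40, gcd(2,40)=2 -> preserves
  Option C: v=28, gcd(2,28)=2 -> preserves
  Option D: v=51, gcd(2,51)=1 -> changes
  Option E: v=2, gcd(2,2)=2 -> preserves

Answer: B C E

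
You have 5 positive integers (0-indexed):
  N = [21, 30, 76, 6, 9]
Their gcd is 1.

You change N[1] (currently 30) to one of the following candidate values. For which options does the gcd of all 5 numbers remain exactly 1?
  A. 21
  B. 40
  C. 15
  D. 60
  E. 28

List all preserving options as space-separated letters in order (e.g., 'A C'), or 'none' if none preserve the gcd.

Answer: A B C D E

Derivation:
Old gcd = 1; gcd of others (without N[1]) = 1
New gcd for candidate v: gcd(1, v). Preserves old gcd iff gcd(1, v) = 1.
  Option A: v=21, gcd(1,21)=1 -> preserves
  Option B: v=40, gcd(1,40)=1 -> preserves
  Option C: v=15, gcd(1,15)=1 -> preserves
  Option D: v=60, gcd(1,60)=1 -> preserves
  Option E: v=28, gcd(1,28)=1 -> preserves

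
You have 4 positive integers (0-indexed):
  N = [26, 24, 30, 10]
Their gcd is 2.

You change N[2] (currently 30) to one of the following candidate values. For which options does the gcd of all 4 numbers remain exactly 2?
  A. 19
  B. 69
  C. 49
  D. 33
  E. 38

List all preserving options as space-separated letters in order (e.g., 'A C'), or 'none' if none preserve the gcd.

Old gcd = 2; gcd of others (without N[2]) = 2
New gcd for candidate v: gcd(2, v). Preserves old gcd iff gcd(2, v) = 2.
  Option A: v=19, gcd(2,19)=1 -> changes
  Option B: v=69, gcd(2,69)=1 -> changes
  Option C: v=49, gcd(2,49)=1 -> changes
  Option D: v=33, gcd(2,33)=1 -> changes
  Option E: v=38, gcd(2,38)=2 -> preserves

Answer: E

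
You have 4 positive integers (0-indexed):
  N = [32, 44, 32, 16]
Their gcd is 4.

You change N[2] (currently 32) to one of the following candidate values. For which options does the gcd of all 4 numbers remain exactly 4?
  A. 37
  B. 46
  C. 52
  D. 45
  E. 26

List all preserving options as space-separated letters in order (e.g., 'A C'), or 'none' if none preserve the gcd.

Old gcd = 4; gcd of others (without N[2]) = 4
New gcd for candidate v: gcd(4, v). Preserves old gcd iff gcd(4, v) = 4.
  Option A: v=37, gcd(4,37)=1 -> changes
  Option B: v=46, gcd(4,46)=2 -> changes
  Option C: v=52, gcd(4,52)=4 -> preserves
  Option D: v=45, gcd(4,45)=1 -> changes
  Option E: v=26, gcd(4,26)=2 -> changes

Answer: C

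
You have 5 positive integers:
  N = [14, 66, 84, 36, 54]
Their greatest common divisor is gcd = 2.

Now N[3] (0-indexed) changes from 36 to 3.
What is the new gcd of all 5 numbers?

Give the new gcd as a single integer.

Numbers: [14, 66, 84, 36, 54], gcd = 2
Change: index 3, 36 -> 3
gcd of the OTHER numbers (without index 3): gcd([14, 66, 84, 54]) = 2
New gcd = gcd(g_others, new_val) = gcd(2, 3) = 1

Answer: 1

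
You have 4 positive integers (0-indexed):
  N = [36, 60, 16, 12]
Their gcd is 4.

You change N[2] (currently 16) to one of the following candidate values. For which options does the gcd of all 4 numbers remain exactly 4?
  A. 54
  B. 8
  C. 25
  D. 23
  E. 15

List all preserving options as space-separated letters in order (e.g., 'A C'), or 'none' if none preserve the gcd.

Old gcd = 4; gcd of others (without N[2]) = 12
New gcd for candidate v: gcd(12, v). Preserves old gcd iff gcd(12, v) = 4.
  Option A: v=54, gcd(12,54)=6 -> changes
  Option B: v=8, gcd(12,8)=4 -> preserves
  Option C: v=25, gcd(12,25)=1 -> changes
  Option D: v=23, gcd(12,23)=1 -> changes
  Option E: v=15, gcd(12,15)=3 -> changes

Answer: B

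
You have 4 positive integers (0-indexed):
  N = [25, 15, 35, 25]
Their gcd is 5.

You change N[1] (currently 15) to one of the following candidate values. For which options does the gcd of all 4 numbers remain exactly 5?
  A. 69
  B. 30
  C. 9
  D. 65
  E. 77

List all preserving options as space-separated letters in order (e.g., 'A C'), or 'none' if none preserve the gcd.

Old gcd = 5; gcd of others (without N[1]) = 5
New gcd for candidate v: gcd(5, v). Preserves old gcd iff gcd(5, v) = 5.
  Option A: v=69, gcd(5,69)=1 -> changes
  Option B: v=30, gcd(5,30)=5 -> preserves
  Option C: v=9, gcd(5,9)=1 -> changes
  Option D: v=65, gcd(5,65)=5 -> preserves
  Option E: v=77, gcd(5,77)=1 -> changes

Answer: B D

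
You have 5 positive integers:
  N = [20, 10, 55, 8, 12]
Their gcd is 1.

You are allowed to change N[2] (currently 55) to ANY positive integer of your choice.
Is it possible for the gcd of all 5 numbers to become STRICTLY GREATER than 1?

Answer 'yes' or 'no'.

Current gcd = 1
gcd of all OTHER numbers (without N[2]=55): gcd([20, 10, 8, 12]) = 2
The new gcd after any change is gcd(2, new_value).
This can be at most 2.
Since 2 > old gcd 1, the gcd CAN increase (e.g., set N[2] = 2).

Answer: yes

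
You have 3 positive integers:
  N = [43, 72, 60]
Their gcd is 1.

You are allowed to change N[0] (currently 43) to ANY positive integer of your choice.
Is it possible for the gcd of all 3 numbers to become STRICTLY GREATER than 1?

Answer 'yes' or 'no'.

Answer: yes

Derivation:
Current gcd = 1
gcd of all OTHER numbers (without N[0]=43): gcd([72, 60]) = 12
The new gcd after any change is gcd(12, new_value).
This can be at most 12.
Since 12 > old gcd 1, the gcd CAN increase (e.g., set N[0] = 12).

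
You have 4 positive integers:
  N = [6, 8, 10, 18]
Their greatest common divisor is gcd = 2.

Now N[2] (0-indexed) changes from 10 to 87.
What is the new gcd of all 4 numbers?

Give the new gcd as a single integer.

Answer: 1

Derivation:
Numbers: [6, 8, 10, 18], gcd = 2
Change: index 2, 10 -> 87
gcd of the OTHER numbers (without index 2): gcd([6, 8, 18]) = 2
New gcd = gcd(g_others, new_val) = gcd(2, 87) = 1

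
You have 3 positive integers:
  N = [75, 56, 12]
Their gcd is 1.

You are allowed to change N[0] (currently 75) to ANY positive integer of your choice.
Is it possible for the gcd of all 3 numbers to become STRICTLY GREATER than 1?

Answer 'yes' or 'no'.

Current gcd = 1
gcd of all OTHER numbers (without N[0]=75): gcd([56, 12]) = 4
The new gcd after any change is gcd(4, new_value).
This can be at most 4.
Since 4 > old gcd 1, the gcd CAN increase (e.g., set N[0] = 4).

Answer: yes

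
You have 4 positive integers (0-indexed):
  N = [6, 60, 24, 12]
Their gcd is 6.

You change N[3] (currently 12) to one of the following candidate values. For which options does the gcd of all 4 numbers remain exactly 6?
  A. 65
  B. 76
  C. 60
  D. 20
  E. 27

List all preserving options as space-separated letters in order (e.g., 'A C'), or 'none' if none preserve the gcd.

Answer: C

Derivation:
Old gcd = 6; gcd of others (without N[3]) = 6
New gcd for candidate v: gcd(6, v). Preserves old gcd iff gcd(6, v) = 6.
  Option A: v=65, gcd(6,65)=1 -> changes
  Option B: v=76, gcd(6,76)=2 -> changes
  Option C: v=60, gcd(6,60)=6 -> preserves
  Option D: v=20, gcd(6,20)=2 -> changes
  Option E: v=27, gcd(6,27)=3 -> changes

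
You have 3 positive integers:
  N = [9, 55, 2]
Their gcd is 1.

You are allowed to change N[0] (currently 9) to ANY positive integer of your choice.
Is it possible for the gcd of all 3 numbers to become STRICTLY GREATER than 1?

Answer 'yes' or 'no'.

Current gcd = 1
gcd of all OTHER numbers (without N[0]=9): gcd([55, 2]) = 1
The new gcd after any change is gcd(1, new_value).
This can be at most 1.
Since 1 = old gcd 1, the gcd can only stay the same or decrease.

Answer: no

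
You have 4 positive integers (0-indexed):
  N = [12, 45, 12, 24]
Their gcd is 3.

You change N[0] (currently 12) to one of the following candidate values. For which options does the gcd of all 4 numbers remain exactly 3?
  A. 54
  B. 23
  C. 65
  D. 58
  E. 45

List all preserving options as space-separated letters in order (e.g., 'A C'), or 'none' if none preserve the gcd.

Old gcd = 3; gcd of others (without N[0]) = 3
New gcd for candidate v: gcd(3, v). Preserves old gcd iff gcd(3, v) = 3.
  Option A: v=54, gcd(3,54)=3 -> preserves
  Option B: v=23, gcd(3,23)=1 -> changes
  Option C: v=65, gcd(3,65)=1 -> changes
  Option D: v=58, gcd(3,58)=1 -> changes
  Option E: v=45, gcd(3,45)=3 -> preserves

Answer: A E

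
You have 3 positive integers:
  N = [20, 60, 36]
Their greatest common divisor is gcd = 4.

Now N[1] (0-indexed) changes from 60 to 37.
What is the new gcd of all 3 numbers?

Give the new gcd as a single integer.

Numbers: [20, 60, 36], gcd = 4
Change: index 1, 60 -> 37
gcd of the OTHER numbers (without index 1): gcd([20, 36]) = 4
New gcd = gcd(g_others, new_val) = gcd(4, 37) = 1

Answer: 1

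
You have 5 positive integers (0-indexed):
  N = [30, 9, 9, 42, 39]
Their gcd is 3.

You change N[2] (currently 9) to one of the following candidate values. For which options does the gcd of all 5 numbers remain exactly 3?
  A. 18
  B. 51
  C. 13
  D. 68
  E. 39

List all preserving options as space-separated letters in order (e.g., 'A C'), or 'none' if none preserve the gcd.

Old gcd = 3; gcd of others (without N[2]) = 3
New gcd for candidate v: gcd(3, v). Preserves old gcd iff gcd(3, v) = 3.
  Option A: v=18, gcd(3,18)=3 -> preserves
  Option B: v=51, gcd(3,51)=3 -> preserves
  Option C: v=13, gcd(3,13)=1 -> changes
  Option D: v=68, gcd(3,68)=1 -> changes
  Option E: v=39, gcd(3,39)=3 -> preserves

Answer: A B E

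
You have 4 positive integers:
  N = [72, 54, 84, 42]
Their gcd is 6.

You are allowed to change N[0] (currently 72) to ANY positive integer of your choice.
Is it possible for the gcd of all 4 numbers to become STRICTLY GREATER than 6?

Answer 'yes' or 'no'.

Current gcd = 6
gcd of all OTHER numbers (without N[0]=72): gcd([54, 84, 42]) = 6
The new gcd after any change is gcd(6, new_value).
This can be at most 6.
Since 6 = old gcd 6, the gcd can only stay the same or decrease.

Answer: no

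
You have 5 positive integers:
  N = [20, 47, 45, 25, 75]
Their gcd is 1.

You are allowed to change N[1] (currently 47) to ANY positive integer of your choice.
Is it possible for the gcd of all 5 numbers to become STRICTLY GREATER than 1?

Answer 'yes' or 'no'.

Answer: yes

Derivation:
Current gcd = 1
gcd of all OTHER numbers (without N[1]=47): gcd([20, 45, 25, 75]) = 5
The new gcd after any change is gcd(5, new_value).
This can be at most 5.
Since 5 > old gcd 1, the gcd CAN increase (e.g., set N[1] = 5).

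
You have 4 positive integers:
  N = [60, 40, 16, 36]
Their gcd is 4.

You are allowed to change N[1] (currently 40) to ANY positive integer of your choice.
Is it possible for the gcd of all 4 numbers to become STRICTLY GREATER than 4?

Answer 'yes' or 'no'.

Answer: no

Derivation:
Current gcd = 4
gcd of all OTHER numbers (without N[1]=40): gcd([60, 16, 36]) = 4
The new gcd after any change is gcd(4, new_value).
This can be at most 4.
Since 4 = old gcd 4, the gcd can only stay the same or decrease.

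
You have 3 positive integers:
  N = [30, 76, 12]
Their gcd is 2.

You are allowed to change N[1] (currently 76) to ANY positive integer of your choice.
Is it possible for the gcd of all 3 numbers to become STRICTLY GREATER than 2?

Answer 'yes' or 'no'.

Current gcd = 2
gcd of all OTHER numbers (without N[1]=76): gcd([30, 12]) = 6
The new gcd after any change is gcd(6, new_value).
This can be at most 6.
Since 6 > old gcd 2, the gcd CAN increase (e.g., set N[1] = 6).

Answer: yes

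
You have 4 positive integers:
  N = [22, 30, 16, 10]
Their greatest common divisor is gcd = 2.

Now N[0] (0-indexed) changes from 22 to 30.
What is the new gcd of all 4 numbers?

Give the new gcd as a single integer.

Numbers: [22, 30, 16, 10], gcd = 2
Change: index 0, 22 -> 30
gcd of the OTHER numbers (without index 0): gcd([30, 16, 10]) = 2
New gcd = gcd(g_others, new_val) = gcd(2, 30) = 2

Answer: 2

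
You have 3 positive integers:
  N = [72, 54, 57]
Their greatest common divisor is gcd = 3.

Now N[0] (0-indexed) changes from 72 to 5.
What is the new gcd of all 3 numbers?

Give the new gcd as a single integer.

Answer: 1

Derivation:
Numbers: [72, 54, 57], gcd = 3
Change: index 0, 72 -> 5
gcd of the OTHER numbers (without index 0): gcd([54, 57]) = 3
New gcd = gcd(g_others, new_val) = gcd(3, 5) = 1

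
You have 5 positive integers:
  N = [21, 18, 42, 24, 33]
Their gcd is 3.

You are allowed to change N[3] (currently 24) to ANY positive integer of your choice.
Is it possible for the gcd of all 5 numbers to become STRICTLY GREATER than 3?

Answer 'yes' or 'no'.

Current gcd = 3
gcd of all OTHER numbers (without N[3]=24): gcd([21, 18, 42, 33]) = 3
The new gcd after any change is gcd(3, new_value).
This can be at most 3.
Since 3 = old gcd 3, the gcd can only stay the same or decrease.

Answer: no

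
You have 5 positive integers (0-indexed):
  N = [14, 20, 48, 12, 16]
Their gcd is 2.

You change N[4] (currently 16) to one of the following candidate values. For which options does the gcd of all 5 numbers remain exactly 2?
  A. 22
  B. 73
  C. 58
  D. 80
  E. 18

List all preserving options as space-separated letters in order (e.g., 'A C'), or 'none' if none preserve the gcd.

Answer: A C D E

Derivation:
Old gcd = 2; gcd of others (without N[4]) = 2
New gcd for candidate v: gcd(2, v). Preserves old gcd iff gcd(2, v) = 2.
  Option A: v=22, gcd(2,22)=2 -> preserves
  Option B: v=73, gcd(2,73)=1 -> changes
  Option C: v=58, gcd(2,58)=2 -> preserves
  Option D: v=80, gcd(2,80)=2 -> preserves
  Option E: v=18, gcd(2,18)=2 -> preserves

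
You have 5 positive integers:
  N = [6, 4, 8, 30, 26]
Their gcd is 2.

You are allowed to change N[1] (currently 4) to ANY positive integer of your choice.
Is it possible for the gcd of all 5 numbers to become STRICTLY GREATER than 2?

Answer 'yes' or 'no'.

Answer: no

Derivation:
Current gcd = 2
gcd of all OTHER numbers (without N[1]=4): gcd([6, 8, 30, 26]) = 2
The new gcd after any change is gcd(2, new_value).
This can be at most 2.
Since 2 = old gcd 2, the gcd can only stay the same or decrease.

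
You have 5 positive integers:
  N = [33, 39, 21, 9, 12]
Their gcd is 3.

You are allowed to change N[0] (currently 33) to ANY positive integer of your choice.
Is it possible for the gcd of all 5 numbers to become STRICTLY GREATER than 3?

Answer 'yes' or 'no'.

Current gcd = 3
gcd of all OTHER numbers (without N[0]=33): gcd([39, 21, 9, 12]) = 3
The new gcd after any change is gcd(3, new_value).
This can be at most 3.
Since 3 = old gcd 3, the gcd can only stay the same or decrease.

Answer: no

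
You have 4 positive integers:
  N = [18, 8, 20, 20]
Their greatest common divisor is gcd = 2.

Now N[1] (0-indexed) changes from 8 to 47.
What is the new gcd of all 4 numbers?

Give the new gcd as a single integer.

Answer: 1

Derivation:
Numbers: [18, 8, 20, 20], gcd = 2
Change: index 1, 8 -> 47
gcd of the OTHER numbers (without index 1): gcd([18, 20, 20]) = 2
New gcd = gcd(g_others, new_val) = gcd(2, 47) = 1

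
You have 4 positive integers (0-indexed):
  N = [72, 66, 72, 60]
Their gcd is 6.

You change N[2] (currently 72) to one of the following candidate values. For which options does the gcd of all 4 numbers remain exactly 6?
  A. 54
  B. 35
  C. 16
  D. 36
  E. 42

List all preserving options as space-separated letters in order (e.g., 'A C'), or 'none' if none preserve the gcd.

Answer: A D E

Derivation:
Old gcd = 6; gcd of others (without N[2]) = 6
New gcd for candidate v: gcd(6, v). Preserves old gcd iff gcd(6, v) = 6.
  Option A: v=54, gcd(6,54)=6 -> preserves
  Option B: v=35, gcd(6,35)=1 -> changes
  Option C: v=16, gcd(6,16)=2 -> changes
  Option D: v=36, gcd(6,36)=6 -> preserves
  Option E: v=42, gcd(6,42)=6 -> preserves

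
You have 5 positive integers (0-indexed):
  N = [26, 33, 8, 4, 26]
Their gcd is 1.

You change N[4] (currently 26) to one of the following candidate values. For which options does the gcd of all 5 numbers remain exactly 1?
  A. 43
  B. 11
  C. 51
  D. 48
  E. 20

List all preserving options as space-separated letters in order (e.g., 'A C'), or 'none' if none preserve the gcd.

Old gcd = 1; gcd of others (without N[4]) = 1
New gcd for candidate v: gcd(1, v). Preserves old gcd iff gcd(1, v) = 1.
  Option A: v=43, gcd(1,43)=1 -> preserves
  Option B: v=11, gcd(1,11)=1 -> preserves
  Option C: v=51, gcd(1,51)=1 -> preserves
  Option D: v=48, gcd(1,48)=1 -> preserves
  Option E: v=20, gcd(1,20)=1 -> preserves

Answer: A B C D E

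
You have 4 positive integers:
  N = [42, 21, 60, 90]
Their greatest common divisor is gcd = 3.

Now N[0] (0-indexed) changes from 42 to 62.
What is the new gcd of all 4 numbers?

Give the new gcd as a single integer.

Numbers: [42, 21, 60, 90], gcd = 3
Change: index 0, 42 -> 62
gcd of the OTHER numbers (without index 0): gcd([21, 60, 90]) = 3
New gcd = gcd(g_others, new_val) = gcd(3, 62) = 1

Answer: 1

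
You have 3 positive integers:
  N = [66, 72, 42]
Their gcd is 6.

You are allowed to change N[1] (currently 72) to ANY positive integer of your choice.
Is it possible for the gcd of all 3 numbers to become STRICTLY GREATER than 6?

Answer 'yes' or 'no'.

Answer: no

Derivation:
Current gcd = 6
gcd of all OTHER numbers (without N[1]=72): gcd([66, 42]) = 6
The new gcd after any change is gcd(6, new_value).
This can be at most 6.
Since 6 = old gcd 6, the gcd can only stay the same or decrease.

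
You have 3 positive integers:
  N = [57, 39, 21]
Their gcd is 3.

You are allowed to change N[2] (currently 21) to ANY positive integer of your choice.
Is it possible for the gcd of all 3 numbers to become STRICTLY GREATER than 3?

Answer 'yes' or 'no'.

Answer: no

Derivation:
Current gcd = 3
gcd of all OTHER numbers (without N[2]=21): gcd([57, 39]) = 3
The new gcd after any change is gcd(3, new_value).
This can be at most 3.
Since 3 = old gcd 3, the gcd can only stay the same or decrease.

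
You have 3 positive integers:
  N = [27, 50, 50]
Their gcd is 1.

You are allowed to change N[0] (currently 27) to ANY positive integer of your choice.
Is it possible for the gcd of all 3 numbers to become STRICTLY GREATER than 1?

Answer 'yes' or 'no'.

Current gcd = 1
gcd of all OTHER numbers (without N[0]=27): gcd([50, 50]) = 50
The new gcd after any change is gcd(50, new_value).
This can be at most 50.
Since 50 > old gcd 1, the gcd CAN increase (e.g., set N[0] = 50).

Answer: yes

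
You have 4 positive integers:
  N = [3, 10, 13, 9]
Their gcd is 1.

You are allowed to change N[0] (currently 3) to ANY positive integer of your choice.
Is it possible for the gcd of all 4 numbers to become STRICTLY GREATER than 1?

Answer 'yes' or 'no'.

Answer: no

Derivation:
Current gcd = 1
gcd of all OTHER numbers (without N[0]=3): gcd([10, 13, 9]) = 1
The new gcd after any change is gcd(1, new_value).
This can be at most 1.
Since 1 = old gcd 1, the gcd can only stay the same or decrease.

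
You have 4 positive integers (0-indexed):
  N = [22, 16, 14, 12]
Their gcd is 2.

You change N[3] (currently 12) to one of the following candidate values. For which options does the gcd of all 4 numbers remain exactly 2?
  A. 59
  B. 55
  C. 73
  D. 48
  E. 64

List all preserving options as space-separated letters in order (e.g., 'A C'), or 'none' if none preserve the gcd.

Old gcd = 2; gcd of others (without N[3]) = 2
New gcd for candidate v: gcd(2, v). Preserves old gcd iff gcd(2, v) = 2.
  Option A: v=59, gcd(2,59)=1 -> changes
  Option B: v=55, gcd(2,55)=1 -> changes
  Option C: v=73, gcd(2,73)=1 -> changes
  Option D: v=48, gcd(2,48)=2 -> preserves
  Option E: v=64, gcd(2,64)=2 -> preserves

Answer: D E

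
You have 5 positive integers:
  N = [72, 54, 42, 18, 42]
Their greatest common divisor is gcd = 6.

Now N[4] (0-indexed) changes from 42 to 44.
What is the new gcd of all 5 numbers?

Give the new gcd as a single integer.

Numbers: [72, 54, 42, 18, 42], gcd = 6
Change: index 4, 42 -> 44
gcd of the OTHER numbers (without index 4): gcd([72, 54, 42, 18]) = 6
New gcd = gcd(g_others, new_val) = gcd(6, 44) = 2

Answer: 2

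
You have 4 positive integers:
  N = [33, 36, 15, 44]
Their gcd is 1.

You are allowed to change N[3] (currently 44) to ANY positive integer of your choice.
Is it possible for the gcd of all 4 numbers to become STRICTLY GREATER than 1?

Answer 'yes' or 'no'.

Current gcd = 1
gcd of all OTHER numbers (without N[3]=44): gcd([33, 36, 15]) = 3
The new gcd after any change is gcd(3, new_value).
This can be at most 3.
Since 3 > old gcd 1, the gcd CAN increase (e.g., set N[3] = 3).

Answer: yes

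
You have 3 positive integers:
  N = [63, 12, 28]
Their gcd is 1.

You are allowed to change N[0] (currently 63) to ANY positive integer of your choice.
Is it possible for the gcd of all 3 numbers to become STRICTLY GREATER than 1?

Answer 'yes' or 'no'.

Current gcd = 1
gcd of all OTHER numbers (without N[0]=63): gcd([12, 28]) = 4
The new gcd after any change is gcd(4, new_value).
This can be at most 4.
Since 4 > old gcd 1, the gcd CAN increase (e.g., set N[0] = 4).

Answer: yes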